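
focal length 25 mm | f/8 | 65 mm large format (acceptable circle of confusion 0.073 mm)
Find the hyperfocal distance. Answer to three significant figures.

Hyperfocal distance H = f²/(N·c) + f = 25²/(8 × 0.073) + 25 = 625/0.584 + 25 ≈ 1095.2 mm ≈ 1.10 m.

1.10 m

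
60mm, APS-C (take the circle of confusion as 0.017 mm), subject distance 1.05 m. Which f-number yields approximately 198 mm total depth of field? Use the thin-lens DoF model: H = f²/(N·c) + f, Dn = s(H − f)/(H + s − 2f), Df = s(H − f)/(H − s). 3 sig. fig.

f/20

Write h = H − f = f²/(N·c). The thin-lens limits are Dn = s·h/(h + (s−f)) and Df = s·h/(h − (s−f)), so DoF = Df − Dn = 2·s·(s−f)·h / (h² − (s−f)²).
That is a quadratic in h: DoF·h² − 2·s·(s−f)·h − DoF·(s−f)² = 0 ⇒ h = (s−f)·(s + √(s² + DoF²)) / DoF = 990 × (1050 + √(1050² + 198²)) / 198 = 990 × (1050 + 1068.51) / 198 ≈ 10593 mm.
Then N = f²/(c·h) = 60² / (0.017 × 10593) = 3600 / 180.07 ≈ 20.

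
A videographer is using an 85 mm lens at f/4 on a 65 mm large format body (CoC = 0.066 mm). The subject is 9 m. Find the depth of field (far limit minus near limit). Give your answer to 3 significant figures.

Hyperfocal distance H = f²/(N·c) + f = 85²/(4 × 0.066) + 85 = 7225/0.264 + 85 ≈ 27452.4 mm ≈ 27.45 m.
Near limit Dn = s·(H − f)/(H + s − 2f) = 9000 × (27452.4 − 85) / (27452.4 + 9000 − 2 × 85) = 9000 × 27367.4 / 36282.4 ≈ 6788.6 mm.
Far limit Df = s·(H − f)/(H − s) = 9000 × (27452.4 − 85) / (27452.4 − 9000) = 9000 × 27367.4 / 18452.4 ≈ 13348.2 mm.
Depth of field = Df − Dn = 13348.2 − 6788.6 ≈ 6559.6 mm ≈ 6.56 m.

6.56 m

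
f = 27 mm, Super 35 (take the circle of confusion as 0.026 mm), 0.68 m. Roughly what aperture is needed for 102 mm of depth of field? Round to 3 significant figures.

Write h = H − f = f²/(N·c). The thin-lens limits are Dn = s·h/(h + (s−f)) and Df = s·h/(h − (s−f)), so DoF = Df − Dn = 2·s·(s−f)·h / (h² − (s−f)²).
That is a quadratic in h: DoF·h² − 2·s·(s−f)·h − DoF·(s−f)² = 0 ⇒ h = (s−f)·(s + √(s² + DoF²)) / DoF = 653 × (680 + √(680² + 102²)) / 102 = 653 × (680 + 687.607) / 102 ≈ 8755.4 mm.
Then N = f²/(c·h) = 27² / (0.026 × 8755.4) = 729 / 227.64 ≈ 3.20.

f/3.20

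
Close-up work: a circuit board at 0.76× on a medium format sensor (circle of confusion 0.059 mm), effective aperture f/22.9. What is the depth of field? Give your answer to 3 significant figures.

At magnification m, DoF ≈ 2·N_eff·c/m² = 2 × 22.9 × 0.059 / 0.76² = 2.702 / 0.5776 ≈ 4.68 mm.

4.68 mm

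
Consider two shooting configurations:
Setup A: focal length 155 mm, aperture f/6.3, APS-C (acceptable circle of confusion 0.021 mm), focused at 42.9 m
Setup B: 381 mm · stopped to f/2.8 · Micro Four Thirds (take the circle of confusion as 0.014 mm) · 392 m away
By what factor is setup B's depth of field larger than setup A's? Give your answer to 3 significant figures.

3.92

Setup A: H = 155²/(6.3×0.021) + 155 ≈ 181749.9 mm; DoF = Df − Dn = 56107 − 34726 ≈ 21381 mm.
Setup B: H = 381²/(2.8×0.014) + 381 ≈ 3703467.7 mm; DoF = Df − Dn = 438358 − 354509 ≈ 83849 mm.
Ratio = 83849 / 21381 ≈ 3.92.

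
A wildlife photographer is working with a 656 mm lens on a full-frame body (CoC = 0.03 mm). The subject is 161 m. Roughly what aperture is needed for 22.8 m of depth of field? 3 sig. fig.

Write h = H − f = f²/(N·c). The thin-lens limits are Dn = s·h/(h + (s−f)) and Df = s·h/(h − (s−f)), so DoF = Df − Dn = 2·s·(s−f)·h / (h² − (s−f)²).
That is a quadratic in h: DoF·h² − 2·s·(s−f)·h − DoF·(s−f)² = 0 ⇒ h = (s−f)·(s + √(s² + DoF²)) / DoF = 160344 × (161000 + √(161000² + 22800²)) / 22800 = 160344 × (161000 + 162606) / 22800 ≈ 2275805 mm.
Then N = f²/(c·h) = 656² / (0.03 × 2275805) = 430336 / 68274 ≈ 6.30.

f/6.30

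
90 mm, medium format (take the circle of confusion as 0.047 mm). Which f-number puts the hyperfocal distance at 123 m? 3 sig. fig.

Rearrange H = f²/(N·c) + f for N: N = f² / ((H − f)·c).
N = 90² / ((123000 − 90) × 0.047) = 8100 / 5777 ≈ 1.40.

f/1.40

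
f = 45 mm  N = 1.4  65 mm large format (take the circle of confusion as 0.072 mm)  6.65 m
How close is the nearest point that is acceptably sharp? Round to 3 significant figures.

5.00 m

Hyperfocal distance H = f²/(N·c) + f = 45²/(1.4 × 0.072) + 45 = 2025/0.1008 + 45 ≈ 20134.3 mm ≈ 20.13 m.
Near limit Dn = s·(H − f)/(H + s − 2f) = 6650 × (20134.3 − 45) / (20134.3 + 6650 − 2 × 45) = 6650 × 20089.3 / 26694.3 ≈ 5004.6 mm ≈ 5.00 m.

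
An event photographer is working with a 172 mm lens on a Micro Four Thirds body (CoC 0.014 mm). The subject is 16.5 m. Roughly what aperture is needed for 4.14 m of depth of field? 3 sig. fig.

Write h = H − f = f²/(N·c). The thin-lens limits are Dn = s·h/(h + (s−f)) and Df = s·h/(h − (s−f)), so DoF = Df − Dn = 2·s·(s−f)·h / (h² − (s−f)²).
That is a quadratic in h: DoF·h² − 2·s·(s−f)·h − DoF·(s−f)² = 0 ⇒ h = (s−f)·(s + √(s² + DoF²)) / DoF = 16328 × (16500 + √(16500² + 4140²)) / 4140 = 16328 × (16500 + 17011.5) / 4140 ≈ 132168 mm.
Then N = f²/(c·h) = 172² / (0.014 × 132168) = 29584 / 1850.4 ≈ 16.

f/16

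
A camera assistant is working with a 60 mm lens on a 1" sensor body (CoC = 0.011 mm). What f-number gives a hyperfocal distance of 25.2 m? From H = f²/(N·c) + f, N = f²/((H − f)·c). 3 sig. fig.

f/13

Rearrange H = f²/(N·c) + f for N: N = f² / ((H − f)·c).
N = 60² / ((25200 − 60) × 0.011) = 3600 / 276.5 ≈ 13.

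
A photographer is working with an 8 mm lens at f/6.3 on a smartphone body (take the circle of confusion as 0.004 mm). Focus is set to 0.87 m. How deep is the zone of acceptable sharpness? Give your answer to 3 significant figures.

Hyperfocal distance H = f²/(N·c) + f = 8²/(6.3 × 0.004) + 8 = 64/0.0252 + 8 ≈ 2547.7 mm ≈ 2.548 m.
Near limit Dn = s·(H − f)/(H + s − 2f) = 870 × (2547.7 − 8) / (2547.7 + 870 − 2 × 8) = 870 × 2539.7 / 3401.7 ≈ 649.54 mm.
Far limit Df = s·(H − f)/(H − s) = 870 × (2547.7 − 8) / (2547.7 − 870) = 870 × 2539.7 / 1677.7 ≈ 1317.01 mm.
Depth of field = Df − Dn = 1317.01 − 649.54 ≈ 667.47 mm ≈ 0.667 m.

0.667 m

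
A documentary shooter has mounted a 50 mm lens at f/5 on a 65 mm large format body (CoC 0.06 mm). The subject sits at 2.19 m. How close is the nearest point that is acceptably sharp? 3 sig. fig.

Hyperfocal distance H = f²/(N·c) + f = 50²/(5 × 0.06) + 50 = 2500/0.3 + 50 ≈ 8383.3 mm ≈ 8.383 m.
Near limit Dn = s·(H − f)/(H + s − 2f) = 2190 × (8383.3 − 50) / (8383.3 + 2190 − 2 × 50) = 2190 × 8333.3 / 10473.3 ≈ 1742.5 mm ≈ 1.74 m.

1.74 m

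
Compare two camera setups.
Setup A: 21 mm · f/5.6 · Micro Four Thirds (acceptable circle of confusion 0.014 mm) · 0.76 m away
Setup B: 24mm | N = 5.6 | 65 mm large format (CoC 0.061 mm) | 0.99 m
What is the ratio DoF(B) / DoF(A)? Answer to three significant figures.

Setup A: H = 21²/(5.6×0.014) + 21 ≈ 5646.0 mm; DoF = Df − Dn = 874.95 − 671.75 ≈ 203.20 mm.
Setup B: H = 24²/(5.6×0.061) + 24 ≈ 1710.2 mm; DoF = Df − Dn = 2317.9 − 629.4 ≈ 1688.5 mm.
Ratio = 1688.5 / 203.20 ≈ 8.31.

8.31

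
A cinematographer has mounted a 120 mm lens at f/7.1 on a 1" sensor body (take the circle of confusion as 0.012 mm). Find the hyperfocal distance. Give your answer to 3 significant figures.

Hyperfocal distance H = f²/(N·c) + f = 120²/(7.1 × 0.012) + 120 = 14400/0.0852 + 120 ≈ 169134.1 mm ≈ 169 m.

169 m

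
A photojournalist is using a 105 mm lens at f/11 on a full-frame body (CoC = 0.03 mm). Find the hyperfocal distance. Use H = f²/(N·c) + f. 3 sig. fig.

33.5 m

Hyperfocal distance H = f²/(N·c) + f = 105²/(11 × 0.03) + 105 = 11025/0.33 + 105 ≈ 33514.1 mm ≈ 33.5 m.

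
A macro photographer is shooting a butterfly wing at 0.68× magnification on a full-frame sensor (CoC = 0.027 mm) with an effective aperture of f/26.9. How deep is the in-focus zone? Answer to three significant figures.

At magnification m, DoF ≈ 2·N_eff·c/m² = 2 × 26.9 × 0.027 / 0.68² = 1.453 / 0.4624 ≈ 3.14 mm.

3.14 mm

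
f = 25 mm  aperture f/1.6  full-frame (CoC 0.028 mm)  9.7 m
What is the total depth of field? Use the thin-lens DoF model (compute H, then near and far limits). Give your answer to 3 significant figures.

Hyperfocal distance H = f²/(N·c) + f = 25²/(1.6 × 0.028) + 25 = 625/0.0448 + 25 ≈ 13975.9 mm ≈ 13.98 m.
Near limit Dn = s·(H − f)/(H + s − 2f) = 9700 × (13975.9 − 25) / (13975.9 + 9700 − 2 × 25) = 9700 × 13950.9 / 23625.9 ≈ 5728 mm.
Far limit Df = s·(H − f)/(H − s) = 9700 × (13975.9 − 25) / (13975.9 − 9700) = 9700 × 13950.9 / 4275.9 ≈ 31648 mm.
Depth of field = Df − Dn = 31648 − 5728 ≈ 25920 mm ≈ 25.9 m.

25.9 m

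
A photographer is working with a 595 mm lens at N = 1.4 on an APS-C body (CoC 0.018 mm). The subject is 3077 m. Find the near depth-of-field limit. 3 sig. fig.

Hyperfocal distance H = f²/(N·c) + f = 595²/(1.4 × 0.018) + 595 = 354025/0.0252 + 595 ≈ 14049206.1 mm ≈ 14049 m.
Near limit Dn = s·(H − f)/(H + s − 2f) = 3077000 × (14049206.1 − 595) / (14049206.1 + 3077000 − 2 × 595) = 3077000 × 14048611.1 / 17125016.1 ≈ 2524236 mm ≈ 2520 m.

2520 m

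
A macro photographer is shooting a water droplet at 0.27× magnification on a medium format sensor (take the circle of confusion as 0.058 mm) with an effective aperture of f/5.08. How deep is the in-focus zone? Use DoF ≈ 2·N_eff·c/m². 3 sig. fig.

8.08 mm

At magnification m, DoF ≈ 2·N_eff·c/m² = 2 × 5.08 × 0.058 / 0.27² = 0.5893 / 0.0729 ≈ 8.08 mm.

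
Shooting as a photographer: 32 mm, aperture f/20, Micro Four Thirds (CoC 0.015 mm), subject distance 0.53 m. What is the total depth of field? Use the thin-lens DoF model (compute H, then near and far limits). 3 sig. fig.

Hyperfocal distance H = f²/(N·c) + f = 32²/(20 × 0.015) + 32 = 1024/0.3 + 32 ≈ 3445.3 mm ≈ 3.445 m.
Near limit Dn = s·(H − f)/(H + s − 2f) = 530 × (3445.3 − 32) / (3445.3 + 530 − 2 × 32) = 530 × 3413.3 / 3911.3 ≈ 462.52 mm.
Far limit Df = s·(H − f)/(H − s) = 530 × (3445.3 − 32) / (3445.3 − 530) = 530 × 3413.3 / 2915.3 ≈ 620.54 mm.
Depth of field = Df − Dn = 620.54 − 462.52 ≈ 158.02 mm.

158 mm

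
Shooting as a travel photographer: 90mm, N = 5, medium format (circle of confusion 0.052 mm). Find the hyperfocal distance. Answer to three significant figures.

Hyperfocal distance H = f²/(N·c) + f = 90²/(5 × 0.052) + 90 = 8100/0.26 + 90 ≈ 31243.8 mm ≈ 31.2 m.

31.2 m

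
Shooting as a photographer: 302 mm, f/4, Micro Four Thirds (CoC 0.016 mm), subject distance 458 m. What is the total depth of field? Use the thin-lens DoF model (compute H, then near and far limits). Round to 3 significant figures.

Hyperfocal distance H = f²/(N·c) + f = 302²/(4 × 0.016) + 302 = 91204/0.064 + 302 ≈ 1425364.5 mm ≈ 1425 m.
Near limit Dn = s·(H − f)/(H + s − 2f) = 458000 × (1425364.5 − 302) / (1425364.5 + 458000 − 2 × 302) = 458000 × 1425062.5 / 1882760.5 ≈ 346660 mm.
Far limit Df = s·(H − f)/(H − s) = 458000 × (1425364.5 − 302) / (1425364.5 − 458000) = 458000 × 1425062.5 / 967364.5 ≈ 674698 mm.
Depth of field = Df − Dn = 674698 − 346660 ≈ 328038 mm ≈ 328 m.

328 m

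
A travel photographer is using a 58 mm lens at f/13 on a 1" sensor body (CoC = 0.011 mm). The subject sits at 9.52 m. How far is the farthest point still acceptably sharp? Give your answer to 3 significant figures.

Hyperfocal distance H = f²/(N·c) + f = 58²/(13 × 0.011) + 58 = 3364/0.143 + 58 ≈ 23582.5 mm ≈ 23.58 m.
Far limit Df = s·(H − f)/(H − s) = 9520 × (23582.5 − 58) / (23582.5 − 9520) = 9520 × 23524.5 / 14062.5 ≈ 15926 mm ≈ 15.9 m.

15.9 m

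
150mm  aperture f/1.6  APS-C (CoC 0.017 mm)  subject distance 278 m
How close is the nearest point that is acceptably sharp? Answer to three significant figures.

Hyperfocal distance H = f²/(N·c) + f = 150²/(1.6 × 0.017) + 150 = 22500/0.0272 + 150 ≈ 827355.9 mm ≈ 827.4 m.
Near limit Dn = s·(H − f)/(H + s − 2f) = 278000 × (827355.9 − 150) / (827355.9 + 278000 − 2 × 150) = 278000 × 827205.9 / 1105055.9 ≈ 208101 mm ≈ 208 m.

208 m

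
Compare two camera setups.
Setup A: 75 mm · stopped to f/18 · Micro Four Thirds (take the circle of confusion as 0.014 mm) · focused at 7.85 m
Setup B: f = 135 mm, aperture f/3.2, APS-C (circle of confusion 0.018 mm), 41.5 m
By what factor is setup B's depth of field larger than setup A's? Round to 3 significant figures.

1.77

Setup A: H = 75²/(18×0.014) + 75 ≈ 22396.4 mm; DoF = Df − Dn = 12045.8 − 5822.1 ≈ 6223.7 mm.
Setup B: H = 135²/(3.2×0.018) + 135 ≈ 316541.2 mm; DoF = Df − Dn = 47741 − 36702 ≈ 11039 mm.
Ratio = 11039 / 6223.7 ≈ 1.77.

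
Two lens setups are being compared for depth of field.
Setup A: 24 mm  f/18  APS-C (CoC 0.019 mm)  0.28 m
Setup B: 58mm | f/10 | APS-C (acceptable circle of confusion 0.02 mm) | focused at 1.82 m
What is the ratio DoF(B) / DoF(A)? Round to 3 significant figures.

4.42

Setup A: H = 24²/(18×0.019) + 24 ≈ 1708.2 mm; DoF = Df − Dn = 330.189 − 243.056 ≈ 87.133 mm.
Setup B: H = 58²/(10×0.02) + 58 ≈ 16878.0 mm; DoF = Df − Dn = 2032.97 − 1647.42 ≈ 385.55 mm.
Ratio = 385.55 / 87.133 ≈ 4.42.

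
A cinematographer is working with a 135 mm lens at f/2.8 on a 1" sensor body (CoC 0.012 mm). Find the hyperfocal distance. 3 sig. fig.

543 m

Hyperfocal distance H = f²/(N·c) + f = 135²/(2.8 × 0.012) + 135 = 18225/0.0336 + 135 ≈ 542545.7 mm ≈ 543 m.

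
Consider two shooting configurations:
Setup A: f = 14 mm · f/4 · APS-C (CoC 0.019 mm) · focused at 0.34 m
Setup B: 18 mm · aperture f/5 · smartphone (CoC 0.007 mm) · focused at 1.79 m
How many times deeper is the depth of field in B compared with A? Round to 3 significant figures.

8.14

Setup A: H = 14²/(4×0.019) + 14 ≈ 2592.9 mm; DoF = Df − Dn = 389.198 − 301.844 ≈ 87.354 mm.
Setup B: H = 18²/(5×0.007) + 18 ≈ 9275.1 mm; DoF = Df − Dn = 2213.76 − 1502.41 ≈ 711.35 mm.
Ratio = 711.35 / 87.354 ≈ 8.14.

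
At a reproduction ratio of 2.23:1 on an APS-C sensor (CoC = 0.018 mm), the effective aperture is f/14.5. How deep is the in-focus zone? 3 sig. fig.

At magnification m, DoF ≈ 2·N_eff·c/m² = 2 × 14.5 × 0.018 / 2.23² = 0.522 / 4.973 ≈ 0.105 mm.

0.105 mm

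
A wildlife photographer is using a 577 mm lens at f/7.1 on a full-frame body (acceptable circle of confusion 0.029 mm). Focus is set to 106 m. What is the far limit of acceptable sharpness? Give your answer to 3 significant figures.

Hyperfocal distance H = f²/(N·c) + f = 577²/(7.1 × 0.029) + 577 = 332929/0.2059 + 577 ≈ 1617522.1 mm ≈ 1618 m.
Far limit Df = s·(H − f)/(H − s) = 106000 × (1617522.1 − 577) / (1617522.1 − 106000) = 106000 × 1616945.1 / 1511522.1 ≈ 113393 mm ≈ 113 m.

113 m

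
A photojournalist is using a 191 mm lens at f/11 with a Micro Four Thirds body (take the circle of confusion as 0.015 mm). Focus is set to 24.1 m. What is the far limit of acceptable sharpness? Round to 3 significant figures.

Hyperfocal distance H = f²/(N·c) + f = 191²/(11 × 0.015) + 191 = 36481/0.165 + 191 ≈ 221288.0 mm ≈ 221.3 m.
Far limit Df = s·(H − f)/(H − s) = 24100 × (221288.0 − 191) / (221288.0 − 24100) = 24100 × 221097.0 / 197188.0 ≈ 27022 mm ≈ 27.0 m.

27.0 m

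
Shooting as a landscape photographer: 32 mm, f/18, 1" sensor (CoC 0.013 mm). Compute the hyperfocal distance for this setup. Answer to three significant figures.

Hyperfocal distance H = f²/(N·c) + f = 32²/(18 × 0.013) + 32 = 1024/0.234 + 32 ≈ 4408.1 mm ≈ 4.41 m.

4.41 m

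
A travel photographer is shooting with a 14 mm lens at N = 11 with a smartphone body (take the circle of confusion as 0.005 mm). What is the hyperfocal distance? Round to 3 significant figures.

Hyperfocal distance H = f²/(N·c) + f = 14²/(11 × 0.005) + 14 = 196/0.055 + 14 ≈ 3577.6 mm ≈ 3.58 m.

3.58 m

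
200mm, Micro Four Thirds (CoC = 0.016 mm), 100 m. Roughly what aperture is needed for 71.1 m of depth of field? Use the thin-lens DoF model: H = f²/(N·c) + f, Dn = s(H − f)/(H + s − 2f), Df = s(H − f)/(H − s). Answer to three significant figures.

Write h = H − f = f²/(N·c). The thin-lens limits are Dn = s·h/(h + (s−f)) and Df = s·h/(h − (s−f)), so DoF = Df − Dn = 2·s·(s−f)·h / (h² − (s−f)²).
That is a quadratic in h: DoF·h² − 2·s·(s−f)·h − DoF·(s−f)² = 0 ⇒ h = (s−f)·(s + √(s² + DoF²)) / DoF = 99800 × (100000 + √(100000² + 71100²)) / 71100 = 99800 × (100000 + 122700) / 71100 ≈ 312594 mm.
Then N = f²/(c·h) = 200² / (0.016 × 312594) = 40000 / 5001.5 ≈ 8.

f/8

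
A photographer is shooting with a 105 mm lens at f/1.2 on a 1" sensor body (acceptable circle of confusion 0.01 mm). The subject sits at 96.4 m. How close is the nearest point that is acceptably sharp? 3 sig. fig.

87.3 m

Hyperfocal distance H = f²/(N·c) + f = 105²/(1.2 × 0.01) + 105 = 11025/0.012 + 105 ≈ 918855.0 mm ≈ 918.9 m.
Near limit Dn = s·(H − f)/(H + s − 2f) = 96400 × (918855.0 − 105) / (918855.0 + 96400 − 2 × 105) = 96400 × 918750.0 / 1015045.0 ≈ 87255 mm ≈ 87.3 m.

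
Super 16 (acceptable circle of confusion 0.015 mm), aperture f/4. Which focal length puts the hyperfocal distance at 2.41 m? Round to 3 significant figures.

12.0 mm

From H = f²/(N·c) + f, with f ≪ H: f ≈ √(H·N·c) = √(2410 × 4 × 0.015) = √144.60 ≈ 12.02 mm.
The +f correction barely moves this — solving exactly, f² + N·c·f − N·c·H = 0 ⇒ f = (−N·c + √((N·c)² + 4·N·c·H))/2 = (−0.06 + √578.40)/2 ≈ 11.995 mm, so f ≈ 12.0 mm.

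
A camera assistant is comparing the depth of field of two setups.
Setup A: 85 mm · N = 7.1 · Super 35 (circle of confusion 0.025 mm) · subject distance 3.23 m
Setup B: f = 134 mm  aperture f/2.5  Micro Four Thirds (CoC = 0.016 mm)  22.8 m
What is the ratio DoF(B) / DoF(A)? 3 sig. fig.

Setup A: H = 85²/(7.1×0.025) + 85 ≈ 40789.2 mm; DoF = Df − Dn = 3500.46 − 2998.33 ≈ 502.13 mm.
Setup B: H = 134²/(2.5×0.016) + 134 ≈ 449034.0 mm; DoF = Df − Dn = 24012.4 − 21704.1 ≈ 2308.3 mm.
Ratio = 2308.3 / 502.13 ≈ 4.60.

4.60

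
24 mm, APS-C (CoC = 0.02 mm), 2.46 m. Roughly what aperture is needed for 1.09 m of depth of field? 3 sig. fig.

Write h = H − f = f²/(N·c). The thin-lens limits are Dn = s·h/(h + (s−f)) and Df = s·h/(h − (s−f)), so DoF = Df − Dn = 2·s·(s−f)·h / (h² − (s−f)²).
That is a quadratic in h: DoF·h² − 2·s·(s−f)·h − DoF·(s−f)² = 0 ⇒ h = (s−f)·(s + √(s² + DoF²)) / DoF = 2436 × (2460 + √(2460² + 1090²)) / 1090 = 2436 × (2460 + 2690.67) / 1090 ≈ 11511 mm.
Then N = f²/(c·h) = 24² / (0.02 × 11511) = 576 / 230.22 ≈ 2.50.

f/2.50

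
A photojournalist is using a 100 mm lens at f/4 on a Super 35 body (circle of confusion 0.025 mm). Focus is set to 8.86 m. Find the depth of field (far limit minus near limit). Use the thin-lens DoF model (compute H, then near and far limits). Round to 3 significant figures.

Hyperfocal distance H = f²/(N·c) + f = 100²/(4 × 0.025) + 100 = 10000/0.1 + 100 ≈ 100100.0 mm ≈ 100.1 m.
Near limit Dn = s·(H − f)/(H + s − 2f) = 8860 × (100100.0 − 100) / (100100.0 + 8860 − 2 × 100) = 8860 × 100000.0 / 108760.0 ≈ 8146.4 mm.
Far limit Df = s·(H − f)/(H − s) = 8860 × (100100.0 − 100) / (100100.0 − 8860) = 8860 × 100000.0 / 91240.0 ≈ 9710.7 mm.
Depth of field = Df − Dn = 9710.7 − 8146.4 ≈ 1564.3 mm ≈ 1.56 m.

1.56 m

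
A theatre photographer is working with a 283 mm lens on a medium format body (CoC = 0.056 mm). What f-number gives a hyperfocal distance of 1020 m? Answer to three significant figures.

Rearrange H = f²/(N·c) + f for N: N = f² / ((H − f)·c).
N = 283² / ((1020000 − 283) × 0.056) = 80089 / 57104 ≈ 1.40.

f/1.40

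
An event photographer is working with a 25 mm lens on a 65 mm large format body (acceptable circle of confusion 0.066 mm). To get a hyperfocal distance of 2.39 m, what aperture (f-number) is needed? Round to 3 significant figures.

Rearrange H = f²/(N·c) + f for N: N = f² / ((H − f)·c).
N = 25² / ((2390 − 25) × 0.066) = 625 / 156.1 ≈ 4.

f/4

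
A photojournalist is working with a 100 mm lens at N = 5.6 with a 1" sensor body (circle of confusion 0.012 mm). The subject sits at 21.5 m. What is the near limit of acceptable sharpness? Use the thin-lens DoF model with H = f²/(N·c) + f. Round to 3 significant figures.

18.8 m

Hyperfocal distance H = f²/(N·c) + f = 100²/(5.6 × 0.012) + 100 = 10000/0.0672 + 100 ≈ 148909.5 mm ≈ 148.9 m.
Near limit Dn = s·(H − f)/(H + s − 2f) = 21500 × (148909.5 − 100) / (148909.5 + 21500 − 2 × 100) = 21500 × 148809.5 / 170209.5 ≈ 18797 mm ≈ 18.8 m.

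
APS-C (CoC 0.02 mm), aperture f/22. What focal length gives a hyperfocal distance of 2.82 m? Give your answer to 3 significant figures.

From H = f²/(N·c) + f, with f ≪ H: f ≈ √(H·N·c) = √(2820 × 22 × 0.02) = √1240.8 ≈ 35.22 mm.
Exact: f² + N·c·f − N·c·H = 0 ⇒ f = (−N·c + √((N·c)² + 4·N·c·H))/2 = (−0.44 + √4963.4)/2 ≈ 35.006 mm ≈ 35.0 mm.

35.0 mm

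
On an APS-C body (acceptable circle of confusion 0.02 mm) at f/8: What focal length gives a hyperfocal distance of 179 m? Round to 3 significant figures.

169 mm

From H = f²/(N·c) + f, with f ≪ H: f ≈ √(H·N·c) = √(179000 × 8 × 0.02) = √28640 ≈ 169.2 mm.
The +f correction barely moves this — solving exactly, f² + N·c·f − N·c·H = 0 ⇒ f = (−N·c + √((N·c)² + 4·N·c·H))/2 = (−0.16 + √114560)/2 ≈ 169.15 mm, so f ≈ 169 mm.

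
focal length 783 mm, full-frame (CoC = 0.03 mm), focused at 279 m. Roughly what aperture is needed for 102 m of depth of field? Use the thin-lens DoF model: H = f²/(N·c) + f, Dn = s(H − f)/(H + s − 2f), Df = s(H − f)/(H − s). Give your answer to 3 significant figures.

Write h = H − f = f²/(N·c). The thin-lens limits are Dn = s·h/(h + (s−f)) and Df = s·h/(h − (s−f)), so DoF = Df − Dn = 2·s·(s−f)·h / (h² − (s−f)²).
That is a quadratic in h: DoF·h² − 2·s·(s−f)·h − DoF·(s−f)² = 0 ⇒ h = (s−f)·(s + √(s² + DoF²)) / DoF = 278217 × (279000 + √(279000² + 102000²)) / 102000 = 278217 × (279000 + 297061) / 102000 ≈ 1571273 mm.
Then N = f²/(c·h) = 783² / (0.03 × 1571273) = 613089 / 47138 ≈ 13.

f/13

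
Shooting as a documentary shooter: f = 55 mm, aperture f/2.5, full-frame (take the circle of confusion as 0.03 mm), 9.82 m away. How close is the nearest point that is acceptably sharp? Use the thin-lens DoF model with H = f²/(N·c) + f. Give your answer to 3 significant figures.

Hyperfocal distance H = f²/(N·c) + f = 55²/(2.5 × 0.03) + 55 = 3025/0.075 + 55 ≈ 40388.3 mm ≈ 40.39 m.
Near limit Dn = s·(H − f)/(H + s − 2f) = 9820 × (40388.3 − 55) / (40388.3 + 9820 − 2 × 55) = 9820 × 40333.3 / 50098.3 ≈ 7905.9 mm ≈ 7.91 m.

7.91 m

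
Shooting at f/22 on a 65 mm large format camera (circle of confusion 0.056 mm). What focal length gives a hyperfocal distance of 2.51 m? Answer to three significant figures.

From H = f²/(N·c) + f, with f ≪ H: f ≈ √(H·N·c) = √(2510 × 22 × 0.056) = √3092.3 ≈ 55.61 mm.
Exact: f² + N·c·f − N·c·H = 0 ⇒ f = (−N·c + √((N·c)² + 4·N·c·H))/2 = (−1.232 + √12371)/2 ≈ 54.996 mm ≈ 55.0 mm.

55.0 mm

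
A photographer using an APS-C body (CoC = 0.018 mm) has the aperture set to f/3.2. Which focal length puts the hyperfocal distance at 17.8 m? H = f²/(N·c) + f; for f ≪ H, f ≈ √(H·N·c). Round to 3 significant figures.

32.0 mm

From H = f²/(N·c) + f, with f ≪ H: f ≈ √(H·N·c) = √(17800 × 3.2 × 0.018) = √1025.3 ≈ 32.02 mm.
The +f correction barely moves this — solving exactly, f² + N·c·f − N·c·H = 0 ⇒ f = (−N·c + √((N·c)² + 4·N·c·H))/2 = (−0.0576 + √4101.1)/2 ≈ 31.991 mm, so f ≈ 32.0 mm.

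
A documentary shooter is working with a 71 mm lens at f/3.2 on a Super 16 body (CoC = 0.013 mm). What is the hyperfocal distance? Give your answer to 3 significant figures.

121 m

Hyperfocal distance H = f²/(N·c) + f = 71²/(3.2 × 0.013) + 71 = 5041/0.0416 + 71 ≈ 121248.9 mm ≈ 121 m.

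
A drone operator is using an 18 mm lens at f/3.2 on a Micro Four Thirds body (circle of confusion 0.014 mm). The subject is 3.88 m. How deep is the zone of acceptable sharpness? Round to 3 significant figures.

Hyperfocal distance H = f²/(N·c) + f = 18²/(3.2 × 0.014) + 18 = 324/0.0448 + 18 ≈ 7250.1 mm ≈ 7.250 m.
Near limit Dn = s·(H − f)/(H + s − 2f) = 3880 × (7250.1 − 18) / (7250.1 + 3880 − 2 × 18) = 3880 × 7232.1 / 11094.1 ≈ 2529.3 mm.
Far limit Df = s·(H − f)/(H − s) = 3880 × (7250.1 − 18) / (7250.1 − 3880) = 3880 × 7232.1 / 3370.1 ≈ 8326.3 mm.
Depth of field = Df − Dn = 8326.3 − 2529.3 ≈ 5797.0 mm ≈ 5.80 m.

5.80 m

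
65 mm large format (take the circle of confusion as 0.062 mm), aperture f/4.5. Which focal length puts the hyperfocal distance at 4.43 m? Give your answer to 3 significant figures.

From H = f²/(N·c) + f, with f ≪ H: f ≈ √(H·N·c) = √(4430 × 4.5 × 0.062) = √1236.0 ≈ 35.16 mm.
Exact: f² + N·c·f − N·c·H = 0 ⇒ f = (−N·c + √((N·c)² + 4·N·c·H))/2 = (−0.279 + √4944.0)/2 ≈ 35.017 mm ≈ 35.0 mm.

35.0 mm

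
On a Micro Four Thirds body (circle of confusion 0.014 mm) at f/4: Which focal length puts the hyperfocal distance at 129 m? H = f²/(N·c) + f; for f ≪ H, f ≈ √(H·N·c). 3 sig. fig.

From H = f²/(N·c) + f, with f ≪ H: f ≈ √(H·N·c) = √(129000 × 4 × 0.014) = √7224.0 ≈ 84.99 mm.
The +f correction barely moves this — solving exactly, f² + N·c·f − N·c·H = 0 ⇒ f = (−N·c + √((N·c)² + 4·N·c·H))/2 = (−0.056 + √28896)/2 ≈ 84.966 mm, so f ≈ 85.0 mm.

85.0 mm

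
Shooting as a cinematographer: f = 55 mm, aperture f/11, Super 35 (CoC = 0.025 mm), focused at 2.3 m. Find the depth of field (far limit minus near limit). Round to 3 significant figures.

Hyperfocal distance H = f²/(N·c) + f = 55²/(11 × 0.025) + 55 = 3025/0.275 + 55 ≈ 11055.0 mm ≈ 11.05 m.
Near limit Dn = s·(H − f)/(H + s − 2f) = 2300 × (11055.0 − 55) / (11055.0 + 2300 − 2 × 55) = 2300 × 11000.0 / 13245.0 ≈ 1910.15 mm.
Far limit Df = s·(H − f)/(H − s) = 2300 × (11055.0 − 55) / (11055.0 − 2300) = 2300 × 11000.0 / 8755.0 ≈ 2889.78 mm.
Depth of field = Df − Dn = 2889.78 − 1910.15 ≈ 979.63 mm ≈ 0.980 m.

0.980 m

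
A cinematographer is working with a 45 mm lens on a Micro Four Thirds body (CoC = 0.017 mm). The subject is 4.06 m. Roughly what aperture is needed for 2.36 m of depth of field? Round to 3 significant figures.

Write h = H − f = f²/(N·c). The thin-lens limits are Dn = s·h/(h + (s−f)) and Df = s·h/(h − (s−f)), so DoF = Df − Dn = 2·s·(s−f)·h / (h² − (s−f)²).
That is a quadratic in h: DoF·h² − 2·s·(s−f)·h − DoF·(s−f)² = 0 ⇒ h = (s−f)·(s + √(s² + DoF²)) / DoF = 4015 × (4060 + √(4060² + 2360²)) / 2360 = 4015 × (4060 + 4696.08) / 2360 ≈ 14896 mm.
Then N = f²/(c·h) = 45² / (0.017 × 14896) = 2025 / 253.24 ≈ 8.

f/8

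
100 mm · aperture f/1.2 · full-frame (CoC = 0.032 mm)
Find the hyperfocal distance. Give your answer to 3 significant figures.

261 m

Hyperfocal distance H = f²/(N·c) + f = 100²/(1.2 × 0.032) + 100 = 10000/0.0384 + 100 ≈ 260516.7 mm ≈ 261 m.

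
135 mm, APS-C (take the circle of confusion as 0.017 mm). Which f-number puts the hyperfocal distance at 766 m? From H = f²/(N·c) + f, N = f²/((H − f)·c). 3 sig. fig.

f/1.40

Rearrange H = f²/(N·c) + f for N: N = f² / ((H − f)·c).
N = 135² / ((766000 − 135) × 0.017) = 18225 / 13020 ≈ 1.40.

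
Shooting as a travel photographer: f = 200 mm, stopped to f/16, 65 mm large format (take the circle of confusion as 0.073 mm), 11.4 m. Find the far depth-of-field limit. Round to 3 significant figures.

16.9 m

Hyperfocal distance H = f²/(N·c) + f = 200²/(16 × 0.073) + 200 = 40000/1.168 + 200 ≈ 34446.6 mm ≈ 34.45 m.
Far limit Df = s·(H − f)/(H − s) = 11400 × (34446.6 − 200) / (34446.6 − 11400) = 11400 × 34246.6 / 23046.6 ≈ 16940 mm ≈ 16.9 m.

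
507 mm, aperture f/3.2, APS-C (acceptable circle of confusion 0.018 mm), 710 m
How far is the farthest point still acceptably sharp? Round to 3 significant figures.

Hyperfocal distance H = f²/(N·c) + f = 507²/(3.2 × 0.018) + 507 = 257049/0.0576 + 507 ≈ 4463163.2 mm ≈ 4463 m.
Far limit Df = s·(H − f)/(H − s) = 710000 × (4463163.2 − 507) / (4463163.2 − 710000) = 710000 × 4462656.2 / 3753163.2 ≈ 844217 mm ≈ 844 m.

844 m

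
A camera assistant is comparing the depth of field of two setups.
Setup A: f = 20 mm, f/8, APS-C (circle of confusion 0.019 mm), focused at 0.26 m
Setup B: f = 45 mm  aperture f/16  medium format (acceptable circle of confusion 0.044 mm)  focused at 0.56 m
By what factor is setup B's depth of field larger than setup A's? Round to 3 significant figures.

Setup A: H = 20²/(8×0.019) + 20 ≈ 2651.6 mm; DoF = Df − Dn = 286.092 − 238.270 ≈ 47.822 mm.
Setup B: H = 45²/(16×0.044) + 45 ≈ 2921.4 mm; DoF = Df − Dn = 682.13 − 474.96 ≈ 207.17 mm.
Ratio = 207.17 / 47.822 ≈ 4.33.

4.33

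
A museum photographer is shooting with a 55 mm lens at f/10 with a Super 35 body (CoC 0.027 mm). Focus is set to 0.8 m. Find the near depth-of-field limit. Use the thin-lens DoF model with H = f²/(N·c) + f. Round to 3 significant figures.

Hyperfocal distance H = f²/(N·c) + f = 55²/(10 × 0.027) + 55 = 3025/0.27 + 55 ≈ 11258.7 mm ≈ 11.26 m.
Near limit Dn = s·(H − f)/(H + s − 2f) = 800 × (11258.7 − 55) / (11258.7 + 800 − 2 × 55) = 800 × 11203.7 / 11948.7 ≈ 750.12 mm ≈ 0.750 m.

0.750 m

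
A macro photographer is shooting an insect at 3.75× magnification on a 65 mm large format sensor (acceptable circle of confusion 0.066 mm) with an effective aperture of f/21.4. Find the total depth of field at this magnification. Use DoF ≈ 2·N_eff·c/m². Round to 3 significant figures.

At magnification m, DoF ≈ 2·N_eff·c/m² = 2 × 21.4 × 0.066 / 3.75² = 2.825 / 14.06 ≈ 0.201 mm.

0.201 mm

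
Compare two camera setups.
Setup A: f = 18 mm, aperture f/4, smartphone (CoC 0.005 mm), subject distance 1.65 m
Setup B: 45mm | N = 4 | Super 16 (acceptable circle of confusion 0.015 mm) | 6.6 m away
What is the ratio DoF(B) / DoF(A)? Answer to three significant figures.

Setup A: H = 18²/(4×0.005) + 18 ≈ 16218.0 mm; DoF = Df − Dn = 1834.84 − 1498.99 ≈ 335.85 mm.
Setup B: H = 45²/(4×0.015) + 45 ≈ 33795.0 mm; DoF = Df − Dn = 8190.8 − 5526.6 ≈ 2664.2 mm.
Ratio = 2664.2 / 335.85 ≈ 7.93.

7.93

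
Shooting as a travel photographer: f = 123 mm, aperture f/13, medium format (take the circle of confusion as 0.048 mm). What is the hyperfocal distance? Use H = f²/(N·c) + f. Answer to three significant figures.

Hyperfocal distance H = f²/(N·c) + f = 123²/(13 × 0.048) + 123 = 15129/0.624 + 123 ≈ 24368.2 mm ≈ 24.4 m.

24.4 m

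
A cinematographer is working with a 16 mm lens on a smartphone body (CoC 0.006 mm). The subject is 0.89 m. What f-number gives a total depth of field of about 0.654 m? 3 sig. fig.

f/16

Write h = H − f = f²/(N·c). The thin-lens limits are Dn = s·h/(h + (s−f)) and Df = s·h/(h − (s−f)), so DoF = Df − Dn = 2·s·(s−f)·h / (h² − (s−f)²).
That is a quadratic in h: DoF·h² − 2·s·(s−f)·h − DoF·(s−f)² = 0 ⇒ h = (s−f)·(s + √(s² + DoF²)) / DoF = 874 × (890 + √(890² + 654²)) / 654 = 874 × (890 + 1104.45) / 654 ≈ 2665.4 mm.
Then N = f²/(c·h) = 16² / (0.006 × 2665.4) = 256 / 15.992 ≈ 16.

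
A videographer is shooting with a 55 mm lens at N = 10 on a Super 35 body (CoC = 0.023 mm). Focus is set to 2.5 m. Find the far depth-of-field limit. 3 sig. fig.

Hyperfocal distance H = f²/(N·c) + f = 55²/(10 × 0.023) + 55 = 3025/0.23 + 55 ≈ 13207.2 mm ≈ 13.21 m.
Far limit Df = s·(H − f)/(H − s) = 2500 × (13207.2 − 55) / (13207.2 − 2500) = 2500 × 13152.2 / 10707.2 ≈ 3070.9 mm ≈ 3.07 m.

3.07 m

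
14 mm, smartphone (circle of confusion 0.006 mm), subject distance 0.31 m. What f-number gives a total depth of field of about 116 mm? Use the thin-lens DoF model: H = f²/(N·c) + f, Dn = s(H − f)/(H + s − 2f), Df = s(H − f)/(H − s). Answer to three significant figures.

f/20

Write h = H − f = f²/(N·c). The thin-lens limits are Dn = s·h/(h + (s−f)) and Df = s·h/(h − (s−f)), so DoF = Df − Dn = 2·s·(s−f)·h / (h² − (s−f)²).
That is a quadratic in h: DoF·h² − 2·s·(s−f)·h − DoF·(s−f)² = 0 ⇒ h = (s−f)·(s + √(s² + DoF²)) / DoF = 296 × (310 + √(310² + 116²)) / 116 = 296 × (310 + 330.992) / 116 ≈ 1635.6 mm.
Then N = f²/(c·h) = 14² / (0.006 × 1635.6) = 196 / 9.8138 ≈ 20.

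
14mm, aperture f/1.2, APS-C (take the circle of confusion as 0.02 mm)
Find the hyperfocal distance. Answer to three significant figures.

8.18 m

Hyperfocal distance H = f²/(N·c) + f = 14²/(1.2 × 0.02) + 14 = 196/0.024 + 14 ≈ 8180.7 mm ≈ 8.18 m.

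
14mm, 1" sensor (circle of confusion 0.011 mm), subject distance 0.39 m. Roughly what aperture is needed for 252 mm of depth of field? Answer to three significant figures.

Write h = H − f = f²/(N·c). The thin-lens limits are Dn = s·h/(h + (s−f)) and Df = s·h/(h − (s−f)), so DoF = Df − Dn = 2·s·(s−f)·h / (h² − (s−f)²).
That is a quadratic in h: DoF·h² − 2·s·(s−f)·h − DoF·(s−f)² = 0 ⇒ h = (s−f)·(s + √(s² + DoF²)) / DoF = 376 × (390 + √(390² + 252²)) / 252 = 376 × (390 + 464.332) / 252 ≈ 1274.7 mm.
Then N = f²/(c·h) = 14² / (0.011 × 1274.7) = 196 / 14.022 ≈ 14.

f/14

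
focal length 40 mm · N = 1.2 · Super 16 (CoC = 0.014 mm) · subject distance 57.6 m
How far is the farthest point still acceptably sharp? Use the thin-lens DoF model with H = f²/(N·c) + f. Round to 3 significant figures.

Hyperfocal distance H = f²/(N·c) + f = 40²/(1.2 × 0.014) + 40 = 1600/0.0168 + 40 ≈ 95278.1 mm ≈ 95.28 m.
Far limit Df = s·(H − f)/(H − s) = 57600 × (95278.1 − 40) / (95278.1 − 57600) = 57600 × 95238.1 / 37678.1 ≈ 145594 mm ≈ 146 m.

146 m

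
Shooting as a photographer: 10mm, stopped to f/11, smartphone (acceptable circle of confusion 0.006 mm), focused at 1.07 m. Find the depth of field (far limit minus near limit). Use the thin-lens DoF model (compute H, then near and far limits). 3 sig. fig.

Hyperfocal distance H = f²/(N·c) + f = 10²/(11 × 0.006) + 10 = 100/0.066 + 10 ≈ 1525.2 mm ≈ 1.525 m.
Near limit Dn = s·(H − f)/(H + s − 2f) = 1070 × (1525.2 − 10) / (1525.2 + 1070 − 2 × 10) = 1070 × 1515.2 / 2575.2 ≈ 629.6 mm.
Far limit Df = s·(H − f)/(H − s) = 1070 × (1525.2 − 10) / (1525.2 − 1070) = 1070 × 1515.2 / 455.2 ≈ 3561.9 mm.
Depth of field = Df − Dn = 3561.9 − 629.6 ≈ 2932.3 mm ≈ 2.93 m.

2.93 m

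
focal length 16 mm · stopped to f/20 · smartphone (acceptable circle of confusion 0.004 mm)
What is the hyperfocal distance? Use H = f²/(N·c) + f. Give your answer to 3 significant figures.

Hyperfocal distance H = f²/(N·c) + f = 16²/(20 × 0.004) + 16 = 256/0.08 + 16 ≈ 3216.0 mm ≈ 3.22 m.

3.22 m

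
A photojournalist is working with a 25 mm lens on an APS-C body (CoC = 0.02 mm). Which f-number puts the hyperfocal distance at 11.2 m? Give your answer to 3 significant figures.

f/2.80

Rearrange H = f²/(N·c) + f for N: N = f² / ((H − f)·c).
N = 25² / ((11200 − 25) × 0.02) = 625 / 223.5 ≈ 2.80.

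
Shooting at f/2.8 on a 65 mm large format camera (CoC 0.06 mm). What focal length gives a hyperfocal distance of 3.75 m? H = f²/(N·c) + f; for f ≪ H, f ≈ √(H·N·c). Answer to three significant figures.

From H = f²/(N·c) + f, with f ≪ H: f ≈ √(H·N·c) = √(3750 × 2.8 × 0.06) = √630.00 ≈ 25.10 mm.
Exact: f² + N·c·f − N·c·H = 0 ⇒ f = (−N·c + √((N·c)² + 4·N·c·H))/2 = (−0.168 + √2520.0)/2 ≈ 25.016 mm ≈ 25.0 mm.

25.0 mm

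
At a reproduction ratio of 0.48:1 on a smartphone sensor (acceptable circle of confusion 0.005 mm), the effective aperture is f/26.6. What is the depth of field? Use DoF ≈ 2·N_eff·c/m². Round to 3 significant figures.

At magnification m, DoF ≈ 2·N_eff·c/m² = 2 × 26.6 × 0.005 / 0.48² = 0.266 / 0.2304 ≈ 1.15 mm.

1.15 mm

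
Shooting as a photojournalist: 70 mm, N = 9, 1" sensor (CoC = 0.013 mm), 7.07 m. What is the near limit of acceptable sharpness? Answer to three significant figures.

Hyperfocal distance H = f²/(N·c) + f = 70²/(9 × 0.013) + 70 = 4900/0.117 + 70 ≈ 41950.3 mm ≈ 41.95 m.
Near limit Dn = s·(H − f)/(H + s − 2f) = 7070 × (41950.3 − 70) / (41950.3 + 7070 − 2 × 70) = 7070 × 41880.3 / 48880.3 ≈ 6057.5 mm ≈ 6.06 m.

6.06 m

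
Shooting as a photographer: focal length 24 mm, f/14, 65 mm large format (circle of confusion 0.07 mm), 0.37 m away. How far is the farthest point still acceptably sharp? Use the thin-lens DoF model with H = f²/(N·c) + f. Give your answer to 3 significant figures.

Hyperfocal distance H = f²/(N·c) + f = 24²/(14 × 0.07) + 24 = 576/0.98 + 24 ≈ 611.8 mm ≈ 0.612 m.
Far limit Df = s·(H − f)/(H − s) = 370 × (611.8 − 24) / (611.8 − 370) = 370 × 587.8 / 241.8 ≈ 899.54 mm ≈ 0.900 m.

0.900 m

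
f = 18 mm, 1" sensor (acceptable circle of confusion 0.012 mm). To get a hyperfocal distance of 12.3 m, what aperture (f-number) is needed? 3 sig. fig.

Rearrange H = f²/(N·c) + f for N: N = f² / ((H − f)·c).
N = 18² / ((12300 − 18) × 0.012) = 324 / 147.4 ≈ 2.20.

f/2.20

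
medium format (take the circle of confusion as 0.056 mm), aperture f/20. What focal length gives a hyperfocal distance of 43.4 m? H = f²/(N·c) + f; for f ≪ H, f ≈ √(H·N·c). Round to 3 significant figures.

From H = f²/(N·c) + f, with f ≪ H: f ≈ √(H·N·c) = √(43400 × 20 × 0.056) = √48608 ≈ 220.5 mm.
Exact: f² + N·c·f − N·c·H = 0 ⇒ f = (−N·c + √((N·c)² + 4·N·c·H))/2 = (−1.12 + √194433)/2 ≈ 219.91 mm ≈ 220 mm.

220 mm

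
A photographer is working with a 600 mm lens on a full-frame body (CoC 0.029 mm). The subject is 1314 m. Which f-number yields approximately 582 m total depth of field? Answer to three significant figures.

Write h = H − f = f²/(N·c). The thin-lens limits are Dn = s·h/(h + (s−f)) and Df = s·h/(h − (s−f)), so DoF = Df − Dn = 2·s·(s−f)·h / (h² − (s−f)²).
That is a quadratic in h: DoF·h² − 2·s·(s−f)·h − DoF·(s−f)² = 0 ⇒ h = (s−f)·(s + √(s² + DoF²)) / DoF = 1313400 × (1314000 + √(1314000² + 582000²)) / 582000 = 1313400 × (1314000 + 1437122) / 582000 ≈ 6208460 mm.
Then N = f²/(c·h) = 600² / (0.029 × 6208460) = 360000 / 180045 ≈ 2.00.

f/2.00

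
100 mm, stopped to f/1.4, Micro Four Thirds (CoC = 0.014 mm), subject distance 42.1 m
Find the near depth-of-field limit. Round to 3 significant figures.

38.9 m

Hyperfocal distance H = f²/(N·c) + f = 100²/(1.4 × 0.014) + 100 = 10000/0.0196 + 100 ≈ 510304.1 mm ≈ 510.3 m.
Near limit Dn = s·(H − f)/(H + s − 2f) = 42100 × (510304.1 − 100) / (510304.1 + 42100 − 2 × 100) = 42100 × 510204.1 / 552204.1 ≈ 38898 mm ≈ 38.9 m.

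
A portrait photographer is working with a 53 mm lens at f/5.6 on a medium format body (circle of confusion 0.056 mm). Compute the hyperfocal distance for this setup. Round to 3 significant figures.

9.01 m

Hyperfocal distance H = f²/(N·c) + f = 53²/(5.6 × 0.056) + 53 = 2809/0.3136 + 53 ≈ 9010.3 mm ≈ 9.01 m.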